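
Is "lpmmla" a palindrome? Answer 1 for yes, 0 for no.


Input: lpmmla
Reversed: almmpl
  Compare pos 0 ('l') with pos 5 ('a'): MISMATCH
  Compare pos 1 ('p') with pos 4 ('l'): MISMATCH
  Compare pos 2 ('m') with pos 3 ('m'): match
Result: not a palindrome

0


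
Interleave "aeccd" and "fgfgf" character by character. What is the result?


Interleaving "aeccd" and "fgfgf":
  Position 0: 'a' from first, 'f' from second => "af"
  Position 1: 'e' from first, 'g' from second => "eg"
  Position 2: 'c' from first, 'f' from second => "cf"
  Position 3: 'c' from first, 'g' from second => "cg"
  Position 4: 'd' from first, 'f' from second => "df"
Result: afegcfcgdf

afegcfcgdf


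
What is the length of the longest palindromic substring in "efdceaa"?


Input: "efdceaa"
Checking substrings for palindromes:
  [5:7] "aa" (len 2) => palindrome
Longest palindromic substring: "aa" with length 2

2


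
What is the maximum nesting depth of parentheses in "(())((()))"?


Input: "(())((()))"
Tracking depth:
  Position 0 '(': depth becomes 1
  Position 1 '(': depth becomes 2
  Position 2 ')': depth becomes 1
  Position 3 ')': depth becomes 0
  Position 4 '(': depth becomes 1
  Position 5 '(': depth becomes 2
  Position 6 '(': depth becomes 3
  Position 7 ')': depth becomes 2
  Position 8 ')': depth becomes 1
  Position 9 ')': depth becomes 0
Maximum depth reached: 3

3


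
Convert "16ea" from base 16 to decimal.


Input: "16ea" in base 16
Positional expansion:
  Digit '1' (value 1) x 16^3 = 4096
  Digit '6' (value 6) x 16^2 = 1536
  Digit 'e' (value 14) x 16^1 = 224
  Digit 'a' (value 10) x 16^0 = 10
Sum = 5866

5866


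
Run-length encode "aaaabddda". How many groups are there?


Input: aaaabddda
Scanning for consecutive runs:
  Group 1: 'a' x 4 (positions 0-3)
  Group 2: 'b' x 1 (positions 4-4)
  Group 3: 'd' x 3 (positions 5-7)
  Group 4: 'a' x 1 (positions 8-8)
Total groups: 4

4


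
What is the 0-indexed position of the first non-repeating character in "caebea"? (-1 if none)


Input: caebea
Character frequencies:
  'a': 2
  'b': 1
  'c': 1
  'e': 2
Scanning left to right for freq == 1:
  Position 0 ('c'): unique! => answer = 0

0


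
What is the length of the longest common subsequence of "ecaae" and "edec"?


LCS of "ecaae" and "edec"
DP table:
           e    d    e    c
      0    0    0    0    0
  e   0    1    1    1    1
  c   0    1    1    1    2
  a   0    1    1    1    2
  a   0    1    1    1    2
  e   0    1    1    2    2
LCS length = dp[5][4] = 2

2


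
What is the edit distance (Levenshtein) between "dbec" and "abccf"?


Computing edit distance: "dbec" -> "abccf"
DP table:
           a    b    c    c    f
      0    1    2    3    4    5
  d   1    1    2    3    4    5
  b   2    2    1    2    3    4
  e   3    3    2    2    3    4
  c   4    4    3    2    2    3
Edit distance = dp[4][5] = 3

3


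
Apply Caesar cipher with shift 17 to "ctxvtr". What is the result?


Caesar cipher: shift "ctxvtr" by 17
  'c' (pos 2) + 17 = pos 19 = 't'
  't' (pos 19) + 17 = pos 10 = 'k'
  'x' (pos 23) + 17 = pos 14 = 'o'
  'v' (pos 21) + 17 = pos 12 = 'm'
  't' (pos 19) + 17 = pos 10 = 'k'
  'r' (pos 17) + 17 = pos 8 = 'i'
Result: tkomki

tkomki


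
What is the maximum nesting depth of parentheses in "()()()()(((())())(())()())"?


Input: "()()()()(((())())(())()())"
Tracking depth:
  Position 0 '(': depth becomes 1
  Position 1 ')': depth becomes 0
  Position 2 '(': depth becomes 1
  Position 3 ')': depth becomes 0
  Position 4 '(': depth becomes 1
  Position 5 ')': depth becomes 0
  Position 6 '(': depth becomes 1
  Position 7 ')': depth becomes 0
  Position 8 '(': depth becomes 1
  Position 9 '(': depth becomes 2
  Position 10 '(': depth becomes 3
  Position 11 '(': depth becomes 4
  Position 12 ')': depth becomes 3
  Position 13 ')': depth becomes 2
  Position 14 '(': depth becomes 3
  Position 15 ')': depth becomes 2
  Position 16 ')': depth becomes 1
  Position 17 '(': depth becomes 2
  Position 18 '(': depth becomes 3
  Position 19 ')': depth becomes 2
  Position 20 ')': depth becomes 1
  Position 21 '(': depth becomes 2
  Position 22 ')': depth becomes 1
  Position 23 '(': depth becomes 2
  Position 24 ')': depth becomes 1
  Position 25 ')': depth becomes 0
Maximum depth reached: 4

4


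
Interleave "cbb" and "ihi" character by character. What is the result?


Interleaving "cbb" and "ihi":
  Position 0: 'c' from first, 'i' from second => "ci"
  Position 1: 'b' from first, 'h' from second => "bh"
  Position 2: 'b' from first, 'i' from second => "bi"
Result: cibhbi

cibhbi


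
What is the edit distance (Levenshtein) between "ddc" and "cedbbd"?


Computing edit distance: "ddc" -> "cedbbd"
DP table:
           c    e    d    b    b    d
      0    1    2    3    4    5    6
  d   1    1    2    2    3    4    5
  d   2    2    2    2    3    4    4
  c   3    2    3    3    3    4    5
Edit distance = dp[3][6] = 5

5


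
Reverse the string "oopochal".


Input: oopochal
Reading characters right to left:
  Position 7: 'l'
  Position 6: 'a'
  Position 5: 'h'
  Position 4: 'c'
  Position 3: 'o'
  Position 2: 'p'
  Position 1: 'o'
  Position 0: 'o'
Reversed: lahcopoo

lahcopoo


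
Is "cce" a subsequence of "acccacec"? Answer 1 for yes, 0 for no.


Check if "cce" is a subsequence of "acccacec"
Greedy scan:
  Position 0 ('a'): no match needed
  Position 1 ('c'): matches sub[0] = 'c'
  Position 2 ('c'): matches sub[1] = 'c'
  Position 3 ('c'): no match needed
  Position 4 ('a'): no match needed
  Position 5 ('c'): no match needed
  Position 6 ('e'): matches sub[2] = 'e'
  Position 7 ('c'): no match needed
All 3 characters matched => is a subsequence

1


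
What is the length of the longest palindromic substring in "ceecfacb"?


Input: "ceecfacb"
Checking substrings for palindromes:
  [0:4] "ceec" (len 4) => palindrome
  [1:3] "ee" (len 2) => palindrome
Longest palindromic substring: "ceec" with length 4

4


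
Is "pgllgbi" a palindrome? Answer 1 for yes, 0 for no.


Input: pgllgbi
Reversed: ibgllgp
  Compare pos 0 ('p') with pos 6 ('i'): MISMATCH
  Compare pos 1 ('g') with pos 5 ('b'): MISMATCH
  Compare pos 2 ('l') with pos 4 ('g'): MISMATCH
Result: not a palindrome

0


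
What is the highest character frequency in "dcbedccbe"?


Input: dcbedccbe
Character counts:
  'b': 2
  'c': 3
  'd': 2
  'e': 2
Maximum frequency: 3

3


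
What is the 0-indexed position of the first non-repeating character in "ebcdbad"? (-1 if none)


Input: ebcdbad
Character frequencies:
  'a': 1
  'b': 2
  'c': 1
  'd': 2
  'e': 1
Scanning left to right for freq == 1:
  Position 0 ('e'): unique! => answer = 0

0


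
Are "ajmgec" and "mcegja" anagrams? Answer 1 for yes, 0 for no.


Strings: "ajmgec", "mcegja"
Sorted first:  acegjm
Sorted second: acegjm
Sorted forms match => anagrams

1


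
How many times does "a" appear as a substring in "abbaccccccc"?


Searching for "a" in "abbaccccccc"
Scanning each position:
  Position 0: "a" => MATCH
  Position 1: "b" => no
  Position 2: "b" => no
  Position 3: "a" => MATCH
  Position 4: "c" => no
  Position 5: "c" => no
  Position 6: "c" => no
  Position 7: "c" => no
  Position 8: "c" => no
  Position 9: "c" => no
  Position 10: "c" => no
Total occurrences: 2

2


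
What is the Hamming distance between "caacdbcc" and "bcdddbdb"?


Comparing "caacdbcc" and "bcdddbdb" position by position:
  Position 0: 'c' vs 'b' => differ
  Position 1: 'a' vs 'c' => differ
  Position 2: 'a' vs 'd' => differ
  Position 3: 'c' vs 'd' => differ
  Position 4: 'd' vs 'd' => same
  Position 5: 'b' vs 'b' => same
  Position 6: 'c' vs 'd' => differ
  Position 7: 'c' vs 'b' => differ
Total differences (Hamming distance): 6

6


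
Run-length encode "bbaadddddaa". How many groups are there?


Input: bbaadddddaa
Scanning for consecutive runs:
  Group 1: 'b' x 2 (positions 0-1)
  Group 2: 'a' x 2 (positions 2-3)
  Group 3: 'd' x 5 (positions 4-8)
  Group 4: 'a' x 2 (positions 9-10)
Total groups: 4

4


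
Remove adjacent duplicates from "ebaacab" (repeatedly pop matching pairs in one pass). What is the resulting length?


Input: ebaacab
Stack-based adjacent duplicate removal:
  Read 'e': push. Stack: e
  Read 'b': push. Stack: eb
  Read 'a': push. Stack: eba
  Read 'a': matches stack top 'a' => pop. Stack: eb
  Read 'c': push. Stack: ebc
  Read 'a': push. Stack: ebca
  Read 'b': push. Stack: ebcab
Final stack: "ebcab" (length 5)

5


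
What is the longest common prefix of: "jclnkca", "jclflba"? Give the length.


Words: jclnkca, jclflba
  Position 0: all 'j' => match
  Position 1: all 'c' => match
  Position 2: all 'l' => match
  Position 3: ('n', 'f') => mismatch, stop
LCP = "jcl" (length 3)

3


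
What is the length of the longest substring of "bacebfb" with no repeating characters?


Input: "bacebfb"
Sliding window (track last position of each char):
  Position 0 ('b'): window [0,0] length 1 -- new best
  Position 1 ('a'): window [0,1] length 2 -- new best
  Position 2 ('c'): window [0,2] length 3 -- new best
  Position 3 ('e'): window [0,3] length 4 -- new best
  Position 4 ('b'): repeat (last at 0), move window start to 1
  Position 4 ('b'): window [1,4] length 4
  Position 5 ('f'): window [1,5] length 5 -- new best
  Position 6 ('b'): repeat (last at 4), move window start to 5
  Position 6 ('b'): window [5,6] length 2
Longest substring with no repeats: "acebf" with length 5

5


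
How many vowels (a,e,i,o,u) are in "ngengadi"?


Input: ngengadi
Checking each character:
  'n' at position 0: consonant
  'g' at position 1: consonant
  'e' at position 2: vowel (running total: 1)
  'n' at position 3: consonant
  'g' at position 4: consonant
  'a' at position 5: vowel (running total: 2)
  'd' at position 6: consonant
  'i' at position 7: vowel (running total: 3)
Total vowels: 3

3


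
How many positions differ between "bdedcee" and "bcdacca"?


Comparing "bdedcee" and "bcdacca" position by position:
  Position 0: 'b' vs 'b' => same
  Position 1: 'd' vs 'c' => DIFFER
  Position 2: 'e' vs 'd' => DIFFER
  Position 3: 'd' vs 'a' => DIFFER
  Position 4: 'c' vs 'c' => same
  Position 5: 'e' vs 'c' => DIFFER
  Position 6: 'e' vs 'a' => DIFFER
Positions that differ: 5

5


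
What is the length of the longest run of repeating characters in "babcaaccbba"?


Input: "babcaaccbba"
Scanning for longest run:
  Position 1 ('a'): new char, reset run to 1
  Position 2 ('b'): new char, reset run to 1
  Position 3 ('c'): new char, reset run to 1
  Position 4 ('a'): new char, reset run to 1
  Position 5 ('a'): continues run of 'a', length=2
  Position 6 ('c'): new char, reset run to 1
  Position 7 ('c'): continues run of 'c', length=2
  Position 8 ('b'): new char, reset run to 1
  Position 9 ('b'): continues run of 'b', length=2
  Position 10 ('a'): new char, reset run to 1
Longest run: 'a' with length 2

2


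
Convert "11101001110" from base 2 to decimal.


Input: "11101001110" in base 2
Positional expansion:
  Digit '1' (value 1) x 2^10 = 1024
  Digit '1' (value 1) x 2^9 = 512
  Digit '1' (value 1) x 2^8 = 256
  Digit '0' (value 0) x 2^7 = 0
  Digit '1' (value 1) x 2^6 = 64
  Digit '0' (value 0) x 2^5 = 0
  Digit '0' (value 0) x 2^4 = 0
  Digit '1' (value 1) x 2^3 = 8
  Digit '1' (value 1) x 2^2 = 4
  Digit '1' (value 1) x 2^1 = 2
  Digit '0' (value 0) x 2^0 = 0
Sum = 1870

1870


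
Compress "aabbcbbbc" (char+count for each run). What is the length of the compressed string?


Input: aabbcbbbc
Runs:
  'a' x 2 => "a2"
  'b' x 2 => "b2"
  'c' x 1 => "c1"
  'b' x 3 => "b3"
  'c' x 1 => "c1"
Compressed: "a2b2c1b3c1"
Compressed length: 10

10


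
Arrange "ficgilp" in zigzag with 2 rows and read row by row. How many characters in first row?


Zigzag "ficgilp" into 2 rows:
Placing characters:
  'f' => row 0
  'i' => row 1
  'c' => row 0
  'g' => row 1
  'i' => row 0
  'l' => row 1
  'p' => row 0
Rows:
  Row 0: "fcip"
  Row 1: "igl"
First row length: 4

4


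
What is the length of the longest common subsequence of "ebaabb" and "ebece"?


LCS of "ebaabb" and "ebece"
DP table:
           e    b    e    c    e
      0    0    0    0    0    0
  e   0    1    1    1    1    1
  b   0    1    2    2    2    2
  a   0    1    2    2    2    2
  a   0    1    2    2    2    2
  b   0    1    2    2    2    2
  b   0    1    2    2    2    2
LCS length = dp[6][5] = 2

2


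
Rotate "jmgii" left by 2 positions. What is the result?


Input: "jmgii", rotate left by 2
First 2 characters: "jm"
Remaining characters: "gii"
Concatenate remaining + first: "gii" + "jm" = "giijm"

giijm


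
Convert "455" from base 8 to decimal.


Input: "455" in base 8
Positional expansion:
  Digit '4' (value 4) x 8^2 = 256
  Digit '5' (value 5) x 8^1 = 40
  Digit '5' (value 5) x 8^0 = 5
Sum = 301

301


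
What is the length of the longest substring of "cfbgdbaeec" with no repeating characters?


Input: "cfbgdbaeec"
Sliding window (track last position of each char):
  Position 0 ('c'): window [0,0] length 1 -- new best
  Position 1 ('f'): window [0,1] length 2 -- new best
  Position 2 ('b'): window [0,2] length 3 -- new best
  Position 3 ('g'): window [0,3] length 4 -- new best
  Position 4 ('d'): window [0,4] length 5 -- new best
  Position 5 ('b'): repeat (last at 2), move window start to 3
  Position 5 ('b'): window [3,5] length 3
  Position 6 ('a'): window [3,6] length 4
  Position 7 ('e'): window [3,7] length 5
  Position 8 ('e'): repeat (last at 7), move window start to 8
  Position 8 ('e'): window [8,8] length 1
  Position 9 ('c'): window [8,9] length 2
Longest substring with no repeats: "cfbgd" with length 5

5


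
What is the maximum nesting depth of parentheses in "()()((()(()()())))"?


Input: "()()((()(()()())))"
Tracking depth:
  Position 0 '(': depth becomes 1
  Position 1 ')': depth becomes 0
  Position 2 '(': depth becomes 1
  Position 3 ')': depth becomes 0
  Position 4 '(': depth becomes 1
  Position 5 '(': depth becomes 2
  Position 6 '(': depth becomes 3
  Position 7 ')': depth becomes 2
  Position 8 '(': depth becomes 3
  Position 9 '(': depth becomes 4
  Position 10 ')': depth becomes 3
  Position 11 '(': depth becomes 4
  Position 12 ')': depth becomes 3
  Position 13 '(': depth becomes 4
  Position 14 ')': depth becomes 3
  Position 15 ')': depth becomes 2
  Position 16 ')': depth becomes 1
  Position 17 ')': depth becomes 0
Maximum depth reached: 4

4


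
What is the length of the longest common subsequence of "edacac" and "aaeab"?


LCS of "edacac" and "aaeab"
DP table:
           a    a    e    a    b
      0    0    0    0    0    0
  e   0    0    0    1    1    1
  d   0    0    0    1    1    1
  a   0    1    1    1    2    2
  c   0    1    1    1    2    2
  a   0    1    2    2    2    2
  c   0    1    2    2    2    2
LCS length = dp[6][5] = 2

2


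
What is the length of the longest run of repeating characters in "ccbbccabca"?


Input: "ccbbccabca"
Scanning for longest run:
  Position 1 ('c'): continues run of 'c', length=2
  Position 2 ('b'): new char, reset run to 1
  Position 3 ('b'): continues run of 'b', length=2
  Position 4 ('c'): new char, reset run to 1
  Position 5 ('c'): continues run of 'c', length=2
  Position 6 ('a'): new char, reset run to 1
  Position 7 ('b'): new char, reset run to 1
  Position 8 ('c'): new char, reset run to 1
  Position 9 ('a'): new char, reset run to 1
Longest run: 'c' with length 2

2


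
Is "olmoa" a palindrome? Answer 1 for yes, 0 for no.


Input: olmoa
Reversed: aomlo
  Compare pos 0 ('o') with pos 4 ('a'): MISMATCH
  Compare pos 1 ('l') with pos 3 ('o'): MISMATCH
Result: not a palindrome

0


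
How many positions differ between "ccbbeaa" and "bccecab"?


Comparing "ccbbeaa" and "bccecab" position by position:
  Position 0: 'c' vs 'b' => DIFFER
  Position 1: 'c' vs 'c' => same
  Position 2: 'b' vs 'c' => DIFFER
  Position 3: 'b' vs 'e' => DIFFER
  Position 4: 'e' vs 'c' => DIFFER
  Position 5: 'a' vs 'a' => same
  Position 6: 'a' vs 'b' => DIFFER
Positions that differ: 5

5


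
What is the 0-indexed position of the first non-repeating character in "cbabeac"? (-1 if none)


Input: cbabeac
Character frequencies:
  'a': 2
  'b': 2
  'c': 2
  'e': 1
Scanning left to right for freq == 1:
  Position 0 ('c'): freq=2, skip
  Position 1 ('b'): freq=2, skip
  Position 2 ('a'): freq=2, skip
  Position 3 ('b'): freq=2, skip
  Position 4 ('e'): unique! => answer = 4

4


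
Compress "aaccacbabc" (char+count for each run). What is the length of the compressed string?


Input: aaccacbabc
Runs:
  'a' x 2 => "a2"
  'c' x 2 => "c2"
  'a' x 1 => "a1"
  'c' x 1 => "c1"
  'b' x 1 => "b1"
  'a' x 1 => "a1"
  'b' x 1 => "b1"
  'c' x 1 => "c1"
Compressed: "a2c2a1c1b1a1b1c1"
Compressed length: 16

16


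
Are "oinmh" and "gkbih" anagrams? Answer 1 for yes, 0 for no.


Strings: "oinmh", "gkbih"
Sorted first:  himno
Sorted second: bghik
Differ at position 0: 'h' vs 'b' => not anagrams

0


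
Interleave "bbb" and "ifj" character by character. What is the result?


Interleaving "bbb" and "ifj":
  Position 0: 'b' from first, 'i' from second => "bi"
  Position 1: 'b' from first, 'f' from second => "bf"
  Position 2: 'b' from first, 'j' from second => "bj"
Result: bibfbj

bibfbj


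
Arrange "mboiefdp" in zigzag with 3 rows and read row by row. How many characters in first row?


Zigzag "mboiefdp" into 3 rows:
Placing characters:
  'm' => row 0
  'b' => row 1
  'o' => row 2
  'i' => row 1
  'e' => row 0
  'f' => row 1
  'd' => row 2
  'p' => row 1
Rows:
  Row 0: "me"
  Row 1: "bifp"
  Row 2: "od"
First row length: 2

2


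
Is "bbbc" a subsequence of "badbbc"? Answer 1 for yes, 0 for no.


Check if "bbbc" is a subsequence of "badbbc"
Greedy scan:
  Position 0 ('b'): matches sub[0] = 'b'
  Position 1 ('a'): no match needed
  Position 2 ('d'): no match needed
  Position 3 ('b'): matches sub[1] = 'b'
  Position 4 ('b'): matches sub[2] = 'b'
  Position 5 ('c'): matches sub[3] = 'c'
All 4 characters matched => is a subsequence

1


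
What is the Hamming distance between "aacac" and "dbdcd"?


Comparing "aacac" and "dbdcd" position by position:
  Position 0: 'a' vs 'd' => differ
  Position 1: 'a' vs 'b' => differ
  Position 2: 'c' vs 'd' => differ
  Position 3: 'a' vs 'c' => differ
  Position 4: 'c' vs 'd' => differ
Total differences (Hamming distance): 5

5


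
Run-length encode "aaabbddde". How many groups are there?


Input: aaabbddde
Scanning for consecutive runs:
  Group 1: 'a' x 3 (positions 0-2)
  Group 2: 'b' x 2 (positions 3-4)
  Group 3: 'd' x 3 (positions 5-7)
  Group 4: 'e' x 1 (positions 8-8)
Total groups: 4

4


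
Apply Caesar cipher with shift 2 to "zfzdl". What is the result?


Caesar cipher: shift "zfzdl" by 2
  'z' (pos 25) + 2 = pos 1 = 'b'
  'f' (pos 5) + 2 = pos 7 = 'h'
  'z' (pos 25) + 2 = pos 1 = 'b'
  'd' (pos 3) + 2 = pos 5 = 'f'
  'l' (pos 11) + 2 = pos 13 = 'n'
Result: bhbfn

bhbfn


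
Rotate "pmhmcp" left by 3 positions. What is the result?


Input: "pmhmcp", rotate left by 3
First 3 characters: "pmh"
Remaining characters: "mcp"
Concatenate remaining + first: "mcp" + "pmh" = "mcppmh"

mcppmh


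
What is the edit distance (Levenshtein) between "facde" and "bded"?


Computing edit distance: "facde" -> "bded"
DP table:
           b    d    e    d
      0    1    2    3    4
  f   1    1    2    3    4
  a   2    2    2    3    4
  c   3    3    3    3    4
  d   4    4    3    4    3
  e   5    5    4    3    4
Edit distance = dp[5][4] = 4

4


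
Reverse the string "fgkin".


Input: fgkin
Reading characters right to left:
  Position 4: 'n'
  Position 3: 'i'
  Position 2: 'k'
  Position 1: 'g'
  Position 0: 'f'
Reversed: nikgf

nikgf


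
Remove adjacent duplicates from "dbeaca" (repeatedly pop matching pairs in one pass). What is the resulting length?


Input: dbeaca
Stack-based adjacent duplicate removal:
  Read 'd': push. Stack: d
  Read 'b': push. Stack: db
  Read 'e': push. Stack: dbe
  Read 'a': push. Stack: dbea
  Read 'c': push. Stack: dbeac
  Read 'a': push. Stack: dbeaca
Final stack: "dbeaca" (length 6)

6


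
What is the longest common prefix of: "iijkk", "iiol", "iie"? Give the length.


Words: iijkk, iiol, iie
  Position 0: all 'i' => match
  Position 1: all 'i' => match
  Position 2: ('j', 'o', 'e') => mismatch, stop
LCP = "ii" (length 2)

2


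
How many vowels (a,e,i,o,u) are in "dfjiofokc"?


Input: dfjiofokc
Checking each character:
  'd' at position 0: consonant
  'f' at position 1: consonant
  'j' at position 2: consonant
  'i' at position 3: vowel (running total: 1)
  'o' at position 4: vowel (running total: 2)
  'f' at position 5: consonant
  'o' at position 6: vowel (running total: 3)
  'k' at position 7: consonant
  'c' at position 8: consonant
Total vowels: 3

3


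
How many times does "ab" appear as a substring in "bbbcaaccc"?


Searching for "ab" in "bbbcaaccc"
Scanning each position:
  Position 0: "bb" => no
  Position 1: "bb" => no
  Position 2: "bc" => no
  Position 3: "ca" => no
  Position 4: "aa" => no
  Position 5: "ac" => no
  Position 6: "cc" => no
  Position 7: "cc" => no
Total occurrences: 0

0


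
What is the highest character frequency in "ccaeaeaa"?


Input: ccaeaeaa
Character counts:
  'a': 4
  'c': 2
  'e': 2
Maximum frequency: 4

4


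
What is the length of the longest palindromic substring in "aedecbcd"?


Input: "aedecbcd"
Checking substrings for palindromes:
  [1:4] "ede" (len 3) => palindrome
  [4:7] "cbc" (len 3) => palindrome
Longest palindromic substring: "ede" with length 3

3


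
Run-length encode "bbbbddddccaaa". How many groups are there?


Input: bbbbddddccaaa
Scanning for consecutive runs:
  Group 1: 'b' x 4 (positions 0-3)
  Group 2: 'd' x 4 (positions 4-7)
  Group 3: 'c' x 2 (positions 8-9)
  Group 4: 'a' x 3 (positions 10-12)
Total groups: 4

4


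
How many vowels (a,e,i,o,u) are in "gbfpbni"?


Input: gbfpbni
Checking each character:
  'g' at position 0: consonant
  'b' at position 1: consonant
  'f' at position 2: consonant
  'p' at position 3: consonant
  'b' at position 4: consonant
  'n' at position 5: consonant
  'i' at position 6: vowel (running total: 1)
Total vowels: 1

1


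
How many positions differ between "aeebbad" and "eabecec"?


Comparing "aeebbad" and "eabecec" position by position:
  Position 0: 'a' vs 'e' => DIFFER
  Position 1: 'e' vs 'a' => DIFFER
  Position 2: 'e' vs 'b' => DIFFER
  Position 3: 'b' vs 'e' => DIFFER
  Position 4: 'b' vs 'c' => DIFFER
  Position 5: 'a' vs 'e' => DIFFER
  Position 6: 'd' vs 'c' => DIFFER
Positions that differ: 7

7


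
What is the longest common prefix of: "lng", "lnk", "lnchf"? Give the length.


Words: lng, lnk, lnchf
  Position 0: all 'l' => match
  Position 1: all 'n' => match
  Position 2: ('g', 'k', 'c') => mismatch, stop
LCP = "ln" (length 2)

2


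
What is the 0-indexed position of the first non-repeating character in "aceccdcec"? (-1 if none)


Input: aceccdcec
Character frequencies:
  'a': 1
  'c': 5
  'd': 1
  'e': 2
Scanning left to right for freq == 1:
  Position 0 ('a'): unique! => answer = 0

0


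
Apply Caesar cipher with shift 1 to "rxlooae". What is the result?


Caesar cipher: shift "rxlooae" by 1
  'r' (pos 17) + 1 = pos 18 = 's'
  'x' (pos 23) + 1 = pos 24 = 'y'
  'l' (pos 11) + 1 = pos 12 = 'm'
  'o' (pos 14) + 1 = pos 15 = 'p'
  'o' (pos 14) + 1 = pos 15 = 'p'
  'a' (pos 0) + 1 = pos 1 = 'b'
  'e' (pos 4) + 1 = pos 5 = 'f'
Result: symppbf

symppbf


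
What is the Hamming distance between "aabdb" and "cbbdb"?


Comparing "aabdb" and "cbbdb" position by position:
  Position 0: 'a' vs 'c' => differ
  Position 1: 'a' vs 'b' => differ
  Position 2: 'b' vs 'b' => same
  Position 3: 'd' vs 'd' => same
  Position 4: 'b' vs 'b' => same
Total differences (Hamming distance): 2

2


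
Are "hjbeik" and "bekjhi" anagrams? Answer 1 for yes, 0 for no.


Strings: "hjbeik", "bekjhi"
Sorted first:  behijk
Sorted second: behijk
Sorted forms match => anagrams

1


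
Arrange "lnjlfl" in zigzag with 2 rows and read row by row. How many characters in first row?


Zigzag "lnjlfl" into 2 rows:
Placing characters:
  'l' => row 0
  'n' => row 1
  'j' => row 0
  'l' => row 1
  'f' => row 0
  'l' => row 1
Rows:
  Row 0: "ljf"
  Row 1: "nll"
First row length: 3

3


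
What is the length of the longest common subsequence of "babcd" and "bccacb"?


LCS of "babcd" and "bccacb"
DP table:
           b    c    c    a    c    b
      0    0    0    0    0    0    0
  b   0    1    1    1    1    1    1
  a   0    1    1    1    2    2    2
  b   0    1    1    1    2    2    3
  c   0    1    2    2    2    3    3
  d   0    1    2    2    2    3    3
LCS length = dp[5][6] = 3

3


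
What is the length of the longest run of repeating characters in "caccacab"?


Input: "caccacab"
Scanning for longest run:
  Position 1 ('a'): new char, reset run to 1
  Position 2 ('c'): new char, reset run to 1
  Position 3 ('c'): continues run of 'c', length=2
  Position 4 ('a'): new char, reset run to 1
  Position 5 ('c'): new char, reset run to 1
  Position 6 ('a'): new char, reset run to 1
  Position 7 ('b'): new char, reset run to 1
Longest run: 'c' with length 2

2


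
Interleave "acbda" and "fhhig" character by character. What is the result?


Interleaving "acbda" and "fhhig":
  Position 0: 'a' from first, 'f' from second => "af"
  Position 1: 'c' from first, 'h' from second => "ch"
  Position 2: 'b' from first, 'h' from second => "bh"
  Position 3: 'd' from first, 'i' from second => "di"
  Position 4: 'a' from first, 'g' from second => "ag"
Result: afchbhdiag

afchbhdiag


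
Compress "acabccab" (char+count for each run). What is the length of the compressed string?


Input: acabccab
Runs:
  'a' x 1 => "a1"
  'c' x 1 => "c1"
  'a' x 1 => "a1"
  'b' x 1 => "b1"
  'c' x 2 => "c2"
  'a' x 1 => "a1"
  'b' x 1 => "b1"
Compressed: "a1c1a1b1c2a1b1"
Compressed length: 14

14


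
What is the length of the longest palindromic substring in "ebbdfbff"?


Input: "ebbdfbff"
Checking substrings for palindromes:
  [4:7] "fbf" (len 3) => palindrome
  [1:3] "bb" (len 2) => palindrome
  [6:8] "ff" (len 2) => palindrome
Longest palindromic substring: "fbf" with length 3

3


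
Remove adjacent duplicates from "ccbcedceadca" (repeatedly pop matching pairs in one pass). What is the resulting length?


Input: ccbcedceadca
Stack-based adjacent duplicate removal:
  Read 'c': push. Stack: c
  Read 'c': matches stack top 'c' => pop. Stack: (empty)
  Read 'b': push. Stack: b
  Read 'c': push. Stack: bc
  Read 'e': push. Stack: bce
  Read 'd': push. Stack: bced
  Read 'c': push. Stack: bcedc
  Read 'e': push. Stack: bcedce
  Read 'a': push. Stack: bcedcea
  Read 'd': push. Stack: bcedcead
  Read 'c': push. Stack: bcedceadc
  Read 'a': push. Stack: bcedceadca
Final stack: "bcedceadca" (length 10)

10


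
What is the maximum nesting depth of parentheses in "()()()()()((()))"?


Input: "()()()()()((()))"
Tracking depth:
  Position 0 '(': depth becomes 1
  Position 1 ')': depth becomes 0
  Position 2 '(': depth becomes 1
  Position 3 ')': depth becomes 0
  Position 4 '(': depth becomes 1
  Position 5 ')': depth becomes 0
  Position 6 '(': depth becomes 1
  Position 7 ')': depth becomes 0
  Position 8 '(': depth becomes 1
  Position 9 ')': depth becomes 0
  Position 10 '(': depth becomes 1
  Position 11 '(': depth becomes 2
  Position 12 '(': depth becomes 3
  Position 13 ')': depth becomes 2
  Position 14 ')': depth becomes 1
  Position 15 ')': depth becomes 0
Maximum depth reached: 3

3


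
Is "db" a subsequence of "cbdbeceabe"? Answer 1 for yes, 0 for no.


Check if "db" is a subsequence of "cbdbeceabe"
Greedy scan:
  Position 0 ('c'): no match needed
  Position 1 ('b'): no match needed
  Position 2 ('d'): matches sub[0] = 'd'
  Position 3 ('b'): matches sub[1] = 'b'
  Position 4 ('e'): no match needed
  Position 5 ('c'): no match needed
  Position 6 ('e'): no match needed
  Position 7 ('a'): no match needed
  Position 8 ('b'): no match needed
  Position 9 ('e'): no match needed
All 2 characters matched => is a subsequence

1


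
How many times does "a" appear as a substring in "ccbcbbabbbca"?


Searching for "a" in "ccbcbbabbbca"
Scanning each position:
  Position 0: "c" => no
  Position 1: "c" => no
  Position 2: "b" => no
  Position 3: "c" => no
  Position 4: "b" => no
  Position 5: "b" => no
  Position 6: "a" => MATCH
  Position 7: "b" => no
  Position 8: "b" => no
  Position 9: "b" => no
  Position 10: "c" => no
  Position 11: "a" => MATCH
Total occurrences: 2

2


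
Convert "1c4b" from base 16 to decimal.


Input: "1c4b" in base 16
Positional expansion:
  Digit '1' (value 1) x 16^3 = 4096
  Digit 'c' (value 12) x 16^2 = 3072
  Digit '4' (value 4) x 16^1 = 64
  Digit 'b' (value 11) x 16^0 = 11
Sum = 7243

7243


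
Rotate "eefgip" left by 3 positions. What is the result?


Input: "eefgip", rotate left by 3
First 3 characters: "eef"
Remaining characters: "gip"
Concatenate remaining + first: "gip" + "eef" = "gipeef"

gipeef


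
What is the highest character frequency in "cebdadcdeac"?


Input: cebdadcdeac
Character counts:
  'a': 2
  'b': 1
  'c': 3
  'd': 3
  'e': 2
Maximum frequency: 3

3


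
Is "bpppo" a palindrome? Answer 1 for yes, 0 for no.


Input: bpppo
Reversed: opppb
  Compare pos 0 ('b') with pos 4 ('o'): MISMATCH
  Compare pos 1 ('p') with pos 3 ('p'): match
Result: not a palindrome

0


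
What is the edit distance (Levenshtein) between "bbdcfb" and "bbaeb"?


Computing edit distance: "bbdcfb" -> "bbaeb"
DP table:
           b    b    a    e    b
      0    1    2    3    4    5
  b   1    0    1    2    3    4
  b   2    1    0    1    2    3
  d   3    2    1    1    2    3
  c   4    3    2    2    2    3
  f   5    4    3    3    3    3
  b   6    5    4    4    4    3
Edit distance = dp[6][5] = 3

3


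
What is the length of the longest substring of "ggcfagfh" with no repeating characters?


Input: "ggcfagfh"
Sliding window (track last position of each char):
  Position 0 ('g'): window [0,0] length 1 -- new best
  Position 1 ('g'): repeat (last at 0), move window start to 1
  Position 1 ('g'): window [1,1] length 1
  Position 2 ('c'): window [1,2] length 2 -- new best
  Position 3 ('f'): window [1,3] length 3 -- new best
  Position 4 ('a'): window [1,4] length 4 -- new best
  Position 5 ('g'): repeat (last at 1), move window start to 2
  Position 5 ('g'): window [2,5] length 4
  Position 6 ('f'): repeat (last at 3), move window start to 4
  Position 6 ('f'): window [4,6] length 3
  Position 7 ('h'): window [4,7] length 4
Longest substring with no repeats: "gcfa" with length 4

4


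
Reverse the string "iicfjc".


Input: iicfjc
Reading characters right to left:
  Position 5: 'c'
  Position 4: 'j'
  Position 3: 'f'
  Position 2: 'c'
  Position 1: 'i'
  Position 0: 'i'
Reversed: cjfcii

cjfcii


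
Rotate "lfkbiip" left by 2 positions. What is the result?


Input: "lfkbiip", rotate left by 2
First 2 characters: "lf"
Remaining characters: "kbiip"
Concatenate remaining + first: "kbiip" + "lf" = "kbiiplf"

kbiiplf


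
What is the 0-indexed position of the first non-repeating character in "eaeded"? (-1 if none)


Input: eaeded
Character frequencies:
  'a': 1
  'd': 2
  'e': 3
Scanning left to right for freq == 1:
  Position 0 ('e'): freq=3, skip
  Position 1 ('a'): unique! => answer = 1

1


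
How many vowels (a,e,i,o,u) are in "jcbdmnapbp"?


Input: jcbdmnapbp
Checking each character:
  'j' at position 0: consonant
  'c' at position 1: consonant
  'b' at position 2: consonant
  'd' at position 3: consonant
  'm' at position 4: consonant
  'n' at position 5: consonant
  'a' at position 6: vowel (running total: 1)
  'p' at position 7: consonant
  'b' at position 8: consonant
  'p' at position 9: consonant
Total vowels: 1

1


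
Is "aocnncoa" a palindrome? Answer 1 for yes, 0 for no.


Input: aocnncoa
Reversed: aocnncoa
  Compare pos 0 ('a') with pos 7 ('a'): match
  Compare pos 1 ('o') with pos 6 ('o'): match
  Compare pos 2 ('c') with pos 5 ('c'): match
  Compare pos 3 ('n') with pos 4 ('n'): match
Result: palindrome

1


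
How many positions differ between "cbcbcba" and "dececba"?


Comparing "cbcbcba" and "dececba" position by position:
  Position 0: 'c' vs 'd' => DIFFER
  Position 1: 'b' vs 'e' => DIFFER
  Position 2: 'c' vs 'c' => same
  Position 3: 'b' vs 'e' => DIFFER
  Position 4: 'c' vs 'c' => same
  Position 5: 'b' vs 'b' => same
  Position 6: 'a' vs 'a' => same
Positions that differ: 3

3


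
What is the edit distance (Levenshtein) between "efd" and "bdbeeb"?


Computing edit distance: "efd" -> "bdbeeb"
DP table:
           b    d    b    e    e    b
      0    1    2    3    4    5    6
  e   1    1    2    3    3    4    5
  f   2    2    2    3    4    4    5
  d   3    3    2    3    4    5    5
Edit distance = dp[3][6] = 5

5


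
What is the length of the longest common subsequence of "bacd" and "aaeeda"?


LCS of "bacd" and "aaeeda"
DP table:
           a    a    e    e    d    a
      0    0    0    0    0    0    0
  b   0    0    0    0    0    0    0
  a   0    1    1    1    1    1    1
  c   0    1    1    1    1    1    1
  d   0    1    1    1    1    2    2
LCS length = dp[4][6] = 2

2


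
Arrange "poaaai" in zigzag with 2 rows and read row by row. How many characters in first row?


Zigzag "poaaai" into 2 rows:
Placing characters:
  'p' => row 0
  'o' => row 1
  'a' => row 0
  'a' => row 1
  'a' => row 0
  'i' => row 1
Rows:
  Row 0: "paa"
  Row 1: "oai"
First row length: 3

3


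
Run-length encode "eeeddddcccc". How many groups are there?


Input: eeeddddcccc
Scanning for consecutive runs:
  Group 1: 'e' x 3 (positions 0-2)
  Group 2: 'd' x 4 (positions 3-6)
  Group 3: 'c' x 4 (positions 7-10)
Total groups: 3

3


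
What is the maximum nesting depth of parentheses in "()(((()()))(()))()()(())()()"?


Input: "()(((()()))(()))()()(())()()"
Tracking depth:
  Position 0 '(': depth becomes 1
  Position 1 ')': depth becomes 0
  Position 2 '(': depth becomes 1
  Position 3 '(': depth becomes 2
  Position 4 '(': depth becomes 3
  Position 5 '(': depth becomes 4
  Position 6 ')': depth becomes 3
  Position 7 '(': depth becomes 4
  Position 8 ')': depth becomes 3
  Position 9 ')': depth becomes 2
  Position 10 ')': depth becomes 1
  Position 11 '(': depth becomes 2
  Position 12 '(': depth becomes 3
  Position 13 ')': depth becomes 2
  Position 14 ')': depth becomes 1
  Position 15 ')': depth becomes 0
  Position 16 '(': depth becomes 1
  Position 17 ')': depth becomes 0
  Position 18 '(': depth becomes 1
  Position 19 ')': depth becomes 0
  Position 20 '(': depth becomes 1
  Position 21 '(': depth becomes 2
  Position 22 ')': depth becomes 1
  Position 23 ')': depth becomes 0
  Position 24 '(': depth becomes 1
  Position 25 ')': depth becomes 0
  Position 26 '(': depth becomes 1
  Position 27 ')': depth becomes 0
Maximum depth reached: 4

4


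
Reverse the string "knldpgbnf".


Input: knldpgbnf
Reading characters right to left:
  Position 8: 'f'
  Position 7: 'n'
  Position 6: 'b'
  Position 5: 'g'
  Position 4: 'p'
  Position 3: 'd'
  Position 2: 'l'
  Position 1: 'n'
  Position 0: 'k'
Reversed: fnbgpdlnk

fnbgpdlnk


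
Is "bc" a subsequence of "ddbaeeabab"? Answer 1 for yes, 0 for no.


Check if "bc" is a subsequence of "ddbaeeabab"
Greedy scan:
  Position 0 ('d'): no match needed
  Position 1 ('d'): no match needed
  Position 2 ('b'): matches sub[0] = 'b'
  Position 3 ('a'): no match needed
  Position 4 ('e'): no match needed
  Position 5 ('e'): no match needed
  Position 6 ('a'): no match needed
  Position 7 ('b'): no match needed
  Position 8 ('a'): no match needed
  Position 9 ('b'): no match needed
Only matched 1/2 characters => not a subsequence

0


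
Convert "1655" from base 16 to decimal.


Input: "1655" in base 16
Positional expansion:
  Digit '1' (value 1) x 16^3 = 4096
  Digit '6' (value 6) x 16^2 = 1536
  Digit '5' (value 5) x 16^1 = 80
  Digit '5' (value 5) x 16^0 = 5
Sum = 5717

5717


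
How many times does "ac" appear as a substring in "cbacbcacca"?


Searching for "ac" in "cbacbcacca"
Scanning each position:
  Position 0: "cb" => no
  Position 1: "ba" => no
  Position 2: "ac" => MATCH
  Position 3: "cb" => no
  Position 4: "bc" => no
  Position 5: "ca" => no
  Position 6: "ac" => MATCH
  Position 7: "cc" => no
  Position 8: "ca" => no
Total occurrences: 2

2


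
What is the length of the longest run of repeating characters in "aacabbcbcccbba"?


Input: "aacabbcbcccbba"
Scanning for longest run:
  Position 1 ('a'): continues run of 'a', length=2
  Position 2 ('c'): new char, reset run to 1
  Position 3 ('a'): new char, reset run to 1
  Position 4 ('b'): new char, reset run to 1
  Position 5 ('b'): continues run of 'b', length=2
  Position 6 ('c'): new char, reset run to 1
  Position 7 ('b'): new char, reset run to 1
  Position 8 ('c'): new char, reset run to 1
  Position 9 ('c'): continues run of 'c', length=2
  Position 10 ('c'): continues run of 'c', length=3
  Position 11 ('b'): new char, reset run to 1
  Position 12 ('b'): continues run of 'b', length=2
  Position 13 ('a'): new char, reset run to 1
Longest run: 'c' with length 3

3


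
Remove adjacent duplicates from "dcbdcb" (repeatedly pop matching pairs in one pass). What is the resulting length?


Input: dcbdcb
Stack-based adjacent duplicate removal:
  Read 'd': push. Stack: d
  Read 'c': push. Stack: dc
  Read 'b': push. Stack: dcb
  Read 'd': push. Stack: dcbd
  Read 'c': push. Stack: dcbdc
  Read 'b': push. Stack: dcbdcb
Final stack: "dcbdcb" (length 6)

6


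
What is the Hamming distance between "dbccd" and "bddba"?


Comparing "dbccd" and "bddba" position by position:
  Position 0: 'd' vs 'b' => differ
  Position 1: 'b' vs 'd' => differ
  Position 2: 'c' vs 'd' => differ
  Position 3: 'c' vs 'b' => differ
  Position 4: 'd' vs 'a' => differ
Total differences (Hamming distance): 5

5


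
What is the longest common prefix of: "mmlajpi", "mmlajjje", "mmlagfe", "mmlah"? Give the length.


Words: mmlajpi, mmlajjje, mmlagfe, mmlah
  Position 0: all 'm' => match
  Position 1: all 'm' => match
  Position 2: all 'l' => match
  Position 3: all 'a' => match
  Position 4: ('j', 'j', 'g', 'h') => mismatch, stop
LCP = "mmla" (length 4)

4


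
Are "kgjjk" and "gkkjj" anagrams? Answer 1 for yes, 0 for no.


Strings: "kgjjk", "gkkjj"
Sorted first:  gjjkk
Sorted second: gjjkk
Sorted forms match => anagrams

1


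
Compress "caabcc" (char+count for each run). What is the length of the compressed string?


Input: caabcc
Runs:
  'c' x 1 => "c1"
  'a' x 2 => "a2"
  'b' x 1 => "b1"
  'c' x 2 => "c2"
Compressed: "c1a2b1c2"
Compressed length: 8

8


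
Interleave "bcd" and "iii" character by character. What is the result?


Interleaving "bcd" and "iii":
  Position 0: 'b' from first, 'i' from second => "bi"
  Position 1: 'c' from first, 'i' from second => "ci"
  Position 2: 'd' from first, 'i' from second => "di"
Result: bicidi

bicidi


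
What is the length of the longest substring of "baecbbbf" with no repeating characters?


Input: "baecbbbf"
Sliding window (track last position of each char):
  Position 0 ('b'): window [0,0] length 1 -- new best
  Position 1 ('a'): window [0,1] length 2 -- new best
  Position 2 ('e'): window [0,2] length 3 -- new best
  Position 3 ('c'): window [0,3] length 4 -- new best
  Position 4 ('b'): repeat (last at 0), move window start to 1
  Position 4 ('b'): window [1,4] length 4
  Position 5 ('b'): repeat (last at 4), move window start to 5
  Position 5 ('b'): window [5,5] length 1
  Position 6 ('b'): repeat (last at 5), move window start to 6
  Position 6 ('b'): window [6,6] length 1
  Position 7 ('f'): window [6,7] length 2
Longest substring with no repeats: "baec" with length 4

4


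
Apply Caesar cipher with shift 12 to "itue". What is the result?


Caesar cipher: shift "itue" by 12
  'i' (pos 8) + 12 = pos 20 = 'u'
  't' (pos 19) + 12 = pos 5 = 'f'
  'u' (pos 20) + 12 = pos 6 = 'g'
  'e' (pos 4) + 12 = pos 16 = 'q'
Result: ufgq

ufgq
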